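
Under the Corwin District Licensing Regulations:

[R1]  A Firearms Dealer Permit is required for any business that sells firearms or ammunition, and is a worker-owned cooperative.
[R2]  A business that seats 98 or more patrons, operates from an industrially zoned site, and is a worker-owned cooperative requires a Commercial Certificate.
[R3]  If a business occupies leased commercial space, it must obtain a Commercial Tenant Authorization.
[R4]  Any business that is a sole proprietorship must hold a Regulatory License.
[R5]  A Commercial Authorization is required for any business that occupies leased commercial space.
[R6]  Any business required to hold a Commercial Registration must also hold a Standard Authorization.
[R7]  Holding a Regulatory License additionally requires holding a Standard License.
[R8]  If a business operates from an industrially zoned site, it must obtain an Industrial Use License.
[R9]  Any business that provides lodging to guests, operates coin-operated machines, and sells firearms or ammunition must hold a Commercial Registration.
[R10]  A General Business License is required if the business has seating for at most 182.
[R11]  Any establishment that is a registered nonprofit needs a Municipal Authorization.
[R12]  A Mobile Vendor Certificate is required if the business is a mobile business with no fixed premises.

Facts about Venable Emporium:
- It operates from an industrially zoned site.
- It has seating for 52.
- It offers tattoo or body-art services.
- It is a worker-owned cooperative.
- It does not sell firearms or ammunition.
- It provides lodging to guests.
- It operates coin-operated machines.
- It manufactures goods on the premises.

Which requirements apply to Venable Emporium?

General Business License, Industrial Use License

[R1] does not sell firearms or ammunition; is a worker-owned cooperative → Firearms Dealer Permit not required.
[R2] seating 52 < 98; operates from an industrially zoned site; is a worker-owned cooperative → Commercial Certificate not required.
[R3] operates from an industrially zoned site (not: occupies leased commercial space) → Commercial Tenant Authorization not required.
[R4] is a worker-owned cooperative (not: is a sole proprietorship) → Regulatory License not required.
[R5] operates from an industrially zoned site (not: occupies leased commercial space) → Commercial Authorization not required.
[R6] Commercial Registration is not required → no effect.
[R7] Regulatory License is not required → no effect.
[R8] operates from an industrially zoned site → Industrial Use License required.
[R9] provides lodging to guests; operates coin-operated machines; does not sell firearms or ammunition → Commercial Registration not required.
[R10] seating 52 ≤ 182 → General Business License required.
[R11] is a worker-owned cooperative (not: is a registered nonprofit) → Municipal Authorization not required.
[R12] operates from an industrially zoned site (not: is a mobile business with no fixed premises) → Mobile Vendor Certificate not required.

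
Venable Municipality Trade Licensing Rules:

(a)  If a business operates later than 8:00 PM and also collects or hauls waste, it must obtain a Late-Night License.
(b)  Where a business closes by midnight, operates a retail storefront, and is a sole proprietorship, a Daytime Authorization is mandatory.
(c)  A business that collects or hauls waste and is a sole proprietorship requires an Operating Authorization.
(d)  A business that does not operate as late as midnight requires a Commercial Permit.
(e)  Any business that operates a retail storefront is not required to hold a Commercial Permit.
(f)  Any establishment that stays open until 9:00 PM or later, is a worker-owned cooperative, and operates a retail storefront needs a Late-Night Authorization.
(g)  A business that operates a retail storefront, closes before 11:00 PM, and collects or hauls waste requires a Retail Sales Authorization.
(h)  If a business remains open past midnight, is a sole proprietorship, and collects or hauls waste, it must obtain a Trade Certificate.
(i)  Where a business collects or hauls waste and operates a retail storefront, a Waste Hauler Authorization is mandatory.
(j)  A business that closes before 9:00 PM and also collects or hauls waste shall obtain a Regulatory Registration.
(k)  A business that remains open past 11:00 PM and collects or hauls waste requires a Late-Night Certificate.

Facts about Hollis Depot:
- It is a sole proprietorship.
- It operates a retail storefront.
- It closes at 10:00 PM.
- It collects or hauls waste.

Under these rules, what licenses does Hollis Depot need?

(a) closes 10:00 PM, after 8:00 PM; collects or hauls waste → Late-Night License required.
(b) closes 10:00 PM, at/before midnight; operates a retail storefront; is a sole proprietorship → Daytime Authorization required.
(c) collects or hauls waste; is a sole proprietorship → Operating Authorization required.
(d) closes 10:00 PM, at/before midnight → Commercial Permit required.
(e) operates a retail storefront → exempt from Commercial Permit.
(f) closes 10:00 PM, after 9:00 PM; is a sole proprietorship (not: is a worker-owned cooperative); operates a retail storefront → Late-Night Authorization not required.
(g) operates a retail storefront; closes 10:00 PM, at/before 11:00 PM; collects or hauls waste → Retail Sales Authorization required.
(h) closes 10:00 PM, at/before midnight; is a sole proprietorship; collects or hauls waste → Trade Certificate not required.
(i) collects or hauls waste; operates a retail storefront → Waste Hauler Authorization required.
(j) closes 10:00 PM, after 9:00 PM; collects or hauls waste → Regulatory Registration not required.
(k) closes 10:00 PM, at/before 11:00 PM; collects or hauls waste → Late-Night Certificate not required.

Daytime Authorization, Late-Night License, Operating Authorization, Retail Sales Authorization, Waste Hauler Authorization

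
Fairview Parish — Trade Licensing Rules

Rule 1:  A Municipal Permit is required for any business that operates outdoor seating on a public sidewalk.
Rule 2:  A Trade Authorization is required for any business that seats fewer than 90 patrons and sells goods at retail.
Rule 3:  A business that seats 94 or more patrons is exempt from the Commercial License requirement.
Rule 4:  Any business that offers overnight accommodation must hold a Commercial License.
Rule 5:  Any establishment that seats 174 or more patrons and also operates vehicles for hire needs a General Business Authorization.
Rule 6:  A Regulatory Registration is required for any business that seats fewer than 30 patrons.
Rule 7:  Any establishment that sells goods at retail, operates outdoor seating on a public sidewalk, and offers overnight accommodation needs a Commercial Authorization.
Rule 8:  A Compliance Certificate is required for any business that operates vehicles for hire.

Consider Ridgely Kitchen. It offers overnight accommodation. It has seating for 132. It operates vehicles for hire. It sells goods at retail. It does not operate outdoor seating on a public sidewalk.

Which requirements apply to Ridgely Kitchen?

Rule 1: does not operate outdoor seating on a public sidewalk → Municipal Permit not required.
Rule 2: seating 132 ≥ 90; sells goods at retail → Trade Authorization not required.
Rule 3: seating 132 ≥ 94 → exempt from Commercial License.
Rule 4: offers overnight accommodation → Commercial License required.
Rule 5: seating 132 < 174; operates vehicles for hire → General Business Authorization not required.
Rule 6: seating 132 ≥ 30 → Regulatory Registration not required.
Rule 7: sells goods at retail; does not operate outdoor seating on a public sidewalk; offers overnight accommodation → Commercial Authorization not required.
Rule 8: operates vehicles for hire → Compliance Certificate required.

Compliance Certificate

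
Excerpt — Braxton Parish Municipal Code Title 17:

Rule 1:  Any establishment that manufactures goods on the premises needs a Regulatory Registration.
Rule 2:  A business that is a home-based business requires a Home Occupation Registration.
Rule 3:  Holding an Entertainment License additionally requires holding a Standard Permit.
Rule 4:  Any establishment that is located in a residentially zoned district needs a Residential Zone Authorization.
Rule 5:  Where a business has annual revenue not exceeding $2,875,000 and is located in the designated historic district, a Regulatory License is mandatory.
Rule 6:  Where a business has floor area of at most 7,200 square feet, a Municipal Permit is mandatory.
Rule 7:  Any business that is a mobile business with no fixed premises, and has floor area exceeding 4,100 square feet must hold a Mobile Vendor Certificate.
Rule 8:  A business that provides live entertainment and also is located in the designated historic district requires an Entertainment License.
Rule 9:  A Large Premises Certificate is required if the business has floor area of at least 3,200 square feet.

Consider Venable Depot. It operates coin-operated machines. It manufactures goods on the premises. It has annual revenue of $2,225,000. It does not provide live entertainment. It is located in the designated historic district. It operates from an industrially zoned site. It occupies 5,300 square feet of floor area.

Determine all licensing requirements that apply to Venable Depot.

Rule 1: manufactures goods on the premises → Regulatory Registration required.
Rule 2: operates from an industrially zoned site (not: is a home-based business) → Home Occupation Registration not required.
Rule 3: Entertainment License is not required → no effect.
Rule 4: is located in the designated historic district (not: is located in a residentially zoned district) → Residential Zone Authorization not required.
Rule 5: revenue $2,225,000 ≤ $2,875,000; is located in the designated historic district → Regulatory License required.
Rule 6: floor area 5,300 square feet ≤ 7,200 square feet → Municipal Permit required.
Rule 7: operates from an industrially zoned site (not: is a mobile business with no fixed premises); floor area 5,300 square feet > 4,100 square feet → Mobile Vendor Certificate not required.
Rule 8: does not provide live entertainment; is located in the designated historic district → Entertainment License not required.
Rule 9: floor area 5,300 square feet ≥ 3,200 square feet → Large Premises Certificate required.

Large Premises Certificate, Municipal Permit, Regulatory License, Regulatory Registration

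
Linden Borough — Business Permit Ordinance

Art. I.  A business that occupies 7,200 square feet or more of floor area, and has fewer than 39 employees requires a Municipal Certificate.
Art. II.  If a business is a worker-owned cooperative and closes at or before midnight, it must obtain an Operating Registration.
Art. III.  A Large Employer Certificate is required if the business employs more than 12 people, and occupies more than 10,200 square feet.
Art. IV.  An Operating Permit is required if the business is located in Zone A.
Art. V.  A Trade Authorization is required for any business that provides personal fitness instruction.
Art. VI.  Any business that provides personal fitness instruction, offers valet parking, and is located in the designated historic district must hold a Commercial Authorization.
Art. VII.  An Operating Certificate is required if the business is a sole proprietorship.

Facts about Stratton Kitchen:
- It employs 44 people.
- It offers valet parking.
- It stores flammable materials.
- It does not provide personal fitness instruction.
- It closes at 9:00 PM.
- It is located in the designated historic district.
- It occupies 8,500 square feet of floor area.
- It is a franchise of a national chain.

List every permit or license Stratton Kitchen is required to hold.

Art. I. floor area 8,500 square feet ≥ 7,200 square feet; employees 44 ≥ 39 → Municipal Certificate not required.
Art. II. is a franchise of a national chain (not: is a worker-owned cooperative); closes 9:00 PM, at/before midnight → Operating Registration not required.
Art. III. employees 44 > 12; floor area 8,500 square feet ≤ 10,200 square feet → Large Employer Certificate not required.
Art. IV. is located in the designated historic district (not: is located in Zone A) → Operating Permit not required.
Art. V. does not provide personal fitness instruction → Trade Authorization not required.
Art. VI. does not provide personal fitness instruction; offers valet parking; is located in the designated historic district → Commercial Authorization not required.
Art. VII. is a franchise of a national chain (not: is a sole proprietorship) → Operating Certificate not required.

None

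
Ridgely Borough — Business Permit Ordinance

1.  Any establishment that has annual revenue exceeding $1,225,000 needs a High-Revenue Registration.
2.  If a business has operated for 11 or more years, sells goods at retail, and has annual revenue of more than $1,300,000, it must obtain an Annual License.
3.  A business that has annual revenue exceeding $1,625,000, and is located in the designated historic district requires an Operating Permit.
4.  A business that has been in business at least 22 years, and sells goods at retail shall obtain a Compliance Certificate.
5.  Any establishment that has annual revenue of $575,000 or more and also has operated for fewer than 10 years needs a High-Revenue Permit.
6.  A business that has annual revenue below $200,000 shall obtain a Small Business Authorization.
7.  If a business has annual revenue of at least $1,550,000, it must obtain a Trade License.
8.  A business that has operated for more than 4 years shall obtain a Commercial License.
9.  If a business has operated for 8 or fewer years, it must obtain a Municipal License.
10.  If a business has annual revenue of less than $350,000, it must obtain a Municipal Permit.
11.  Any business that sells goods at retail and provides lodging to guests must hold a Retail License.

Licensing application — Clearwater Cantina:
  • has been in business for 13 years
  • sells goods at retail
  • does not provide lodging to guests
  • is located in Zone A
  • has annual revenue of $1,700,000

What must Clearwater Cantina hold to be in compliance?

1. revenue $1,700,000 > $1,225,000 → High-Revenue Registration required.
2. years in business 13 ≥ 11; sells goods at retail; revenue $1,700,000 > $1,300,000 → Annual License required.
3. revenue $1,700,000 > $1,625,000; is located in Zone A (not: is located in the designated historic district) → Operating Permit not required.
4. years in business 13 < 22; sells goods at retail → Compliance Certificate not required.
5. revenue $1,700,000 ≥ $575,000; years in business 13 ≥ 10 → High-Revenue Permit not required.
6. revenue $1,700,000 ≥ $200,000 → Small Business Authorization not required.
7. revenue $1,700,000 ≥ $1,550,000 → Trade License required.
8. years in business 13 > 4 → Commercial License required.
9. years in business 13 > 8 → Municipal License not required.
10. revenue $1,700,000 ≥ $350,000 → Municipal Permit not required.
11. sells goods at retail; does not provide lodging to guests → Retail License not required.

Annual License, Commercial License, High-Revenue Registration, Trade License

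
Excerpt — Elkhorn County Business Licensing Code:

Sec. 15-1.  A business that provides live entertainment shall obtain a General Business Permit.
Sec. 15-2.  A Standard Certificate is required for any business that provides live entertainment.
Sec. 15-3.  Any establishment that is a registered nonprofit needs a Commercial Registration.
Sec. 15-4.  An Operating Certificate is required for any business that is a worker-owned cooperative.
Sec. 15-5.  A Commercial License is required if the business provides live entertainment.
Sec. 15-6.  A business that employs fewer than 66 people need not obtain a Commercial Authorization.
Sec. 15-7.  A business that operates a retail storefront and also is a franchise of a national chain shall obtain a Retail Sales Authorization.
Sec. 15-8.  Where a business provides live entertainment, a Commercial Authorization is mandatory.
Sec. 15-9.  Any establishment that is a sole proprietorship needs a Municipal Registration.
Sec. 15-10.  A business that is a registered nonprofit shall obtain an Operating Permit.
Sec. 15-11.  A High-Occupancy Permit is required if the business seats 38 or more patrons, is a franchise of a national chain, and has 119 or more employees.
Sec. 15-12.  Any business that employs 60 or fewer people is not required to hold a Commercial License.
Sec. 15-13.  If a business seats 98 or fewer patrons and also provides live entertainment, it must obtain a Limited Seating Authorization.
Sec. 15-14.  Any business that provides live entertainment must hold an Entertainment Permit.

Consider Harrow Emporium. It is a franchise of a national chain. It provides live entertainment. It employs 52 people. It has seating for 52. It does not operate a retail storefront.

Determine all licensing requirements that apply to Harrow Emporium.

Sec. 15-1. provides live entertainment → General Business Permit required.
Sec. 15-2. provides live entertainment → Standard Certificate required.
Sec. 15-3. is a franchise of a national chain (not: is a registered nonprofit) → Commercial Registration not required.
Sec. 15-4. is a franchise of a national chain (not: is a worker-owned cooperative) → Operating Certificate not required.
Sec. 15-5. provides live entertainment → Commercial License required.
Sec. 15-6. employees 52 < 66 → exempt from Commercial Authorization.
Sec. 15-7. does not operate a retail storefront; is a franchise of a national chain → Retail Sales Authorization not required.
Sec. 15-8. provides live entertainment → Commercial Authorization required.
Sec. 15-9. is a franchise of a national chain (not: is a sole proprietorship) → Municipal Registration not required.
Sec. 15-10. is a franchise of a national chain (not: is a registered nonprofit) → Operating Permit not required.
Sec. 15-11. seating 52 ≥ 38; is a franchise of a national chain; employees 52 < 119 → High-Occupancy Permit not required.
Sec. 15-12. employees 52 ≤ 60 → exempt from Commercial License.
Sec. 15-13. seating 52 ≤ 98; provides live entertainment → Limited Seating Authorization required.
Sec. 15-14. provides live entertainment → Entertainment Permit required.

Entertainment Permit, General Business Permit, Limited Seating Authorization, Standard Certificate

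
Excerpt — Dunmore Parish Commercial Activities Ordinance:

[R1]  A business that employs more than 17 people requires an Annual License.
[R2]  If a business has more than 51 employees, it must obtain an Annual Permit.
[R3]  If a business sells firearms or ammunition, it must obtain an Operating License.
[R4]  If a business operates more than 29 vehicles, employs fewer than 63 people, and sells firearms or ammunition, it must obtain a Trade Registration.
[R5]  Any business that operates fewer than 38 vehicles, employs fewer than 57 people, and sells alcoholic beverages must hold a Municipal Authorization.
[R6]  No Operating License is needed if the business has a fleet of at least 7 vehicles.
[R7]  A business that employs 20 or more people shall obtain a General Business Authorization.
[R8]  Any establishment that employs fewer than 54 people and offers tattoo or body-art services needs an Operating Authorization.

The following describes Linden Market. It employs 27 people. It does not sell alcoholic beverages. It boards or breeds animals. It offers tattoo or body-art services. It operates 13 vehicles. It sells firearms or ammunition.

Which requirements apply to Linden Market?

[R1] employees 27 > 17 → Annual License required.
[R2] employees 27 ≤ 51 → Annual Permit not required.
[R3] sells firearms or ammunition → Operating License required.
[R4] vehicles 13 ≤ 29; employees 27 < 63; sells firearms or ammunition → Trade Registration not required.
[R5] vehicles 13 < 38; employees 27 < 57; does not sell alcoholic beverages → Municipal Authorization not required.
[R6] vehicles 13 ≥ 7 → exempt from Operating License.
[R7] employees 27 ≥ 20 → General Business Authorization required.
[R8] employees 27 < 54; offers tattoo or body-art services → Operating Authorization required.

Annual License, General Business Authorization, Operating Authorization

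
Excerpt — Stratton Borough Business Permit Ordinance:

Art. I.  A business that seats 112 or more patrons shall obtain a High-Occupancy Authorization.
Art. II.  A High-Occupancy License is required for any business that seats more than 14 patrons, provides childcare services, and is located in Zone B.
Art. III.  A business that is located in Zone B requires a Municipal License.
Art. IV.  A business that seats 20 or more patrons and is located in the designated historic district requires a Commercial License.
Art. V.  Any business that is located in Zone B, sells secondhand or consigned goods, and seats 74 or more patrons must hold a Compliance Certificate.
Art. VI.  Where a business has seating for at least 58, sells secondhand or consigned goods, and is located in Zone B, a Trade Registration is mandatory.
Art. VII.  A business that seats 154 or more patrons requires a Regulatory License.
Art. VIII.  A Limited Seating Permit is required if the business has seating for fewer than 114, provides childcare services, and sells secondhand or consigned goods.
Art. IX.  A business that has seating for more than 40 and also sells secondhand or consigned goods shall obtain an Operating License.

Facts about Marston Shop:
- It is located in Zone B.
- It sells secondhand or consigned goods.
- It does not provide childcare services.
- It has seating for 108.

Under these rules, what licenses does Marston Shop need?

Compliance Certificate, Municipal License, Operating License, Trade Registration

Art. I. seating 108 < 112 → High-Occupancy Authorization not required.
Art. II. seating 108 > 14; does not provide childcare services; is located in Zone B → High-Occupancy License not required.
Art. III. is located in Zone B → Municipal License required.
Art. IV. seating 108 ≥ 20; is located in Zone B (not: is located in the designated historic district) → Commercial License not required.
Art. V. is located in Zone B; sells secondhand or consigned goods; seating 108 ≥ 74 → Compliance Certificate required.
Art. VI. seating 108 ≥ 58; sells secondhand or consigned goods; is located in Zone B → Trade Registration required.
Art. VII. seating 108 < 154 → Regulatory License not required.
Art. VIII. seating 108 < 114; does not provide childcare services; sells secondhand or consigned goods → Limited Seating Permit not required.
Art. IX. seating 108 > 40; sells secondhand or consigned goods → Operating License required.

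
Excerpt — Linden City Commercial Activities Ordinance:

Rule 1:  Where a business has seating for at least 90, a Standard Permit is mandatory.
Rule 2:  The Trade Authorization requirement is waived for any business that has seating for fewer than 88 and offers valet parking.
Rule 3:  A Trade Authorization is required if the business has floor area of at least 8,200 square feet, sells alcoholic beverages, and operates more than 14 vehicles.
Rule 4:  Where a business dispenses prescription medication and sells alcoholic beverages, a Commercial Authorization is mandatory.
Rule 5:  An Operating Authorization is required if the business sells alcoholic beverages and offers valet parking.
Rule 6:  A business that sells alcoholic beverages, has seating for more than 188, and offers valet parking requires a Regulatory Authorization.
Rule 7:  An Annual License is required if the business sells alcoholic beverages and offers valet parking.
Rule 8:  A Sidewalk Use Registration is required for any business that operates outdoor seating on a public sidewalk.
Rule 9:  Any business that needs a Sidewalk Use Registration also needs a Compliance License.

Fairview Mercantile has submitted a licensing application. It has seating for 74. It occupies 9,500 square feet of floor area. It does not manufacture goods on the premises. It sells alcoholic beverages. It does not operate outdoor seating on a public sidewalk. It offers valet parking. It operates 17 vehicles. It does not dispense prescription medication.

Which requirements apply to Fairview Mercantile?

Rule 1: seating 74 < 90 → Standard Permit not required.
Rule 2: seating 74 < 88; offers valet parking → exempt from Trade Authorization.
Rule 3: floor area 9,500 square feet ≥ 8,200 square feet; sells alcoholic beverages; vehicles 17 > 14 → Trade Authorization required.
Rule 4: does not dispense prescription medication; sells alcoholic beverages → Commercial Authorization not required.
Rule 5: sells alcoholic beverages; offers valet parking → Operating Authorization required.
Rule 6: sells alcoholic beverages; seating 74 ≤ 188; offers valet parking → Regulatory Authorization not required.
Rule 7: sells alcoholic beverages; offers valet parking → Annual License required.
Rule 8: does not operate outdoor seating on a public sidewalk → Sidewalk Use Registration not required.
Rule 9: Sidewalk Use Registration is not required → no effect.

Annual License, Operating Authorization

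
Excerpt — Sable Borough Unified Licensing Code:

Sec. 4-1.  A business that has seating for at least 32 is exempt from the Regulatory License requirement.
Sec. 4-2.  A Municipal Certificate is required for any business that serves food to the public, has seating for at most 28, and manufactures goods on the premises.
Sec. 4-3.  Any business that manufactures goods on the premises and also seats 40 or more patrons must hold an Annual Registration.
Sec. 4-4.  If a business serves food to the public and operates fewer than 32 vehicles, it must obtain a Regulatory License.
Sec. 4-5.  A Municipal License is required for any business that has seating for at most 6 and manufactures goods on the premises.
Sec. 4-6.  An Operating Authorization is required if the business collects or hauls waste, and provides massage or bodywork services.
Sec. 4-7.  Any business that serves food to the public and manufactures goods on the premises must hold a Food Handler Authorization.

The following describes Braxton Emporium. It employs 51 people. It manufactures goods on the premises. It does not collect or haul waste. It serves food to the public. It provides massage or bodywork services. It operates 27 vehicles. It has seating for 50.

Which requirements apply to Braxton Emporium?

Sec. 4-1. seating 50 ≥ 32 → exempt from Regulatory License.
Sec. 4-2. serves food to the public; seating 50 > 28; manufactures goods on the premises → Municipal Certificate not required.
Sec. 4-3. manufactures goods on the premises; seating 50 ≥ 40 → Annual Registration required.
Sec. 4-4. serves food to the public; vehicles 27 < 32 → Regulatory License required.
Sec. 4-5. seating 50 > 6; manufactures goods on the premises → Municipal License not required.
Sec. 4-6. does not collect or haul waste; provides massage or bodywork services → Operating Authorization not required.
Sec. 4-7. serves food to the public; manufactures goods on the premises → Food Handler Authorization required.

Annual Registration, Food Handler Authorization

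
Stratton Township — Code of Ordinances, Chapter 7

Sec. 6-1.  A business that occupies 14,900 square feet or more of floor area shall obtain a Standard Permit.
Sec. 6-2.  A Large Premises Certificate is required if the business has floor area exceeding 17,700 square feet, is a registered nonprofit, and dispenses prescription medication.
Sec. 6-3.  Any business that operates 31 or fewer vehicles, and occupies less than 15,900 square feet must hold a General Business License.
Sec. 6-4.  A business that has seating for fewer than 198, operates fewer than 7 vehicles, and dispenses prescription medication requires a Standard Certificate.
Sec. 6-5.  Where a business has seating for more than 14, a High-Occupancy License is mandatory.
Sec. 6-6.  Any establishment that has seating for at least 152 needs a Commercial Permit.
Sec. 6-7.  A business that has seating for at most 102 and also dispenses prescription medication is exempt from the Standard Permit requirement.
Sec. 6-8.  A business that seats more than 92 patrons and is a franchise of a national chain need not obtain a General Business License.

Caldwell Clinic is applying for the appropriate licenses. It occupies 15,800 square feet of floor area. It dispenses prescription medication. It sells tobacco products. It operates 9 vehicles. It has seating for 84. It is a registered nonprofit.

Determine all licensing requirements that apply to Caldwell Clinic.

Sec. 6-1. floor area 15,800 square feet ≥ 14,900 square feet → Standard Permit required.
Sec. 6-2. floor area 15,800 square feet ≤ 17,700 square feet; is a registered nonprofit; dispenses prescription medication → Large Premises Certificate not required.
Sec. 6-3. vehicles 9 ≤ 31; floor area 15,800 square feet < 15,900 square feet → General Business License required.
Sec. 6-4. seating 84 < 198; vehicles 9 ≥ 7; dispenses prescription medication → Standard Certificate not required.
Sec. 6-5. seating 84 > 14 → High-Occupancy License required.
Sec. 6-6. seating 84 < 152 → Commercial Permit not required.
Sec. 6-7. seating 84 ≤ 102; dispenses prescription medication → exempt from Standard Permit.
Sec. 6-8. seating 84 ≤ 92; is a registered nonprofit (not: is a franchise of a national chain) → General Business License exemption does not apply.

General Business License, High-Occupancy License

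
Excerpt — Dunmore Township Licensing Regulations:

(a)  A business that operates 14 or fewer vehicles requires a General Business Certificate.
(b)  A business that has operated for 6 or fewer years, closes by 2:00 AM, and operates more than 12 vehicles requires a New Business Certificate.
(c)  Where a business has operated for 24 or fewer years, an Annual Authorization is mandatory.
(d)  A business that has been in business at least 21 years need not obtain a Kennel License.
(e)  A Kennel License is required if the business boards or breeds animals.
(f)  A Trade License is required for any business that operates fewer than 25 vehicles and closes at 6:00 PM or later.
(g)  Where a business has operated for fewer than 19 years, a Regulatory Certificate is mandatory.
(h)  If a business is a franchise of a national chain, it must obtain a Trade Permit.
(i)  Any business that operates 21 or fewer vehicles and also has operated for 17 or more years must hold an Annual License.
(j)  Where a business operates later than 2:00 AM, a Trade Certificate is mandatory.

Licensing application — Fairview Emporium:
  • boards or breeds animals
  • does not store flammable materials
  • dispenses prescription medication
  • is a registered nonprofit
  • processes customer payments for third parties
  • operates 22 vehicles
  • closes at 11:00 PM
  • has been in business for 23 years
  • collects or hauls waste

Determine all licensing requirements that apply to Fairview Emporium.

Annual Authorization, Trade License

(a) vehicles 22 > 14 → General Business Certificate not required.
(b) years in business 23 > 6; closes 11:00 PM, at/before 2:00 AM; vehicles 22 > 12 → New Business Certificate not required.
(c) years in business 23 ≤ 24 → Annual Authorization required.
(d) years in business 23 ≥ 21 → exempt from Kennel License.
(e) boards or breeds animals → Kennel License required.
(f) vehicles 22 < 25; closes 11:00 PM, after 6:00 PM → Trade License required.
(g) years in business 23 ≥ 19 → Regulatory Certificate not required.
(h) is a registered nonprofit (not: is a franchise of a national chain) → Trade Permit not required.
(i) vehicles 22 > 21; years in business 23 ≥ 17 → Annual License not required.
(j) closes 11:00 PM, at/before 2:00 AM → Trade Certificate not required.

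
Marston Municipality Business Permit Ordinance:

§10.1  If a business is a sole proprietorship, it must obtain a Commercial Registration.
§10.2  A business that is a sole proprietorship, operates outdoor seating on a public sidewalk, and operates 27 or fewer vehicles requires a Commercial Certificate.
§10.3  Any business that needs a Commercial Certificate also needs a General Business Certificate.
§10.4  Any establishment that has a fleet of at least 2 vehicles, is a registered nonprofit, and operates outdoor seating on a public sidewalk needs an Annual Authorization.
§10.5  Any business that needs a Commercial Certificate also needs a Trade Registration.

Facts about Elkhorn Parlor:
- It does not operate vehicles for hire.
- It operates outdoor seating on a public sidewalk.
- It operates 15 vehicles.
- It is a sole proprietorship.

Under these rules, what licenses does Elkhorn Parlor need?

§10.1 is a sole proprietorship → Commercial Registration required.
§10.2 is a sole proprietorship; operates outdoor seating on a public sidewalk; vehicles 15 ≤ 27 → Commercial Certificate required.
§10.3 Commercial Certificate is required → General Business Certificate also required.
§10.4 vehicles 15 ≥ 2; is a sole proprietorship (not: is a registered nonprofit); operates outdoor seating on a public sidewalk → Annual Authorization not required.
§10.5 Commercial Certificate is required → Trade Registration also required.

Commercial Certificate, Commercial Registration, General Business Certificate, Trade Registration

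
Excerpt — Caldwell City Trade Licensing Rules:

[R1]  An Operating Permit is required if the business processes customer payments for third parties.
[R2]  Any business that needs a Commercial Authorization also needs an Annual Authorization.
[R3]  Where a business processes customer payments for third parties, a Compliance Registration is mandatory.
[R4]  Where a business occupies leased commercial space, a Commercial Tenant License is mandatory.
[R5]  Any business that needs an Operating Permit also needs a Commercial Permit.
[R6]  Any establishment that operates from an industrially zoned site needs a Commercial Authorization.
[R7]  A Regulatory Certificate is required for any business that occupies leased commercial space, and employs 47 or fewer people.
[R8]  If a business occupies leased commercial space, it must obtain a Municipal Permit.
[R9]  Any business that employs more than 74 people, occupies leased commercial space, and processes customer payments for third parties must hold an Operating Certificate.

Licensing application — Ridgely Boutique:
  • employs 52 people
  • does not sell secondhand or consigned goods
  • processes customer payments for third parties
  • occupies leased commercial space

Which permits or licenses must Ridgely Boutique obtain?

[R1] processes customer payments for third parties → Operating Permit required.
[R2] Commercial Authorization is not required → no effect.
[R3] processes customer payments for third parties → Compliance Registration required.
[R4] occupies leased commercial space → Commercial Tenant License required.
[R5] Operating Permit is required → Commercial Permit also required.
[R6] occupies leased commercial space (not: operates from an industrially zoned site) → Commercial Authorization not required.
[R7] occupies leased commercial space; employees 52 > 47 → Regulatory Certificate not required.
[R8] occupies leased commercial space → Municipal Permit required.
[R9] employees 52 ≤ 74; occupies leased commercial space; processes customer payments for third parties → Operating Certificate not required.

Commercial Permit, Commercial Tenant License, Compliance Registration, Municipal Permit, Operating Permit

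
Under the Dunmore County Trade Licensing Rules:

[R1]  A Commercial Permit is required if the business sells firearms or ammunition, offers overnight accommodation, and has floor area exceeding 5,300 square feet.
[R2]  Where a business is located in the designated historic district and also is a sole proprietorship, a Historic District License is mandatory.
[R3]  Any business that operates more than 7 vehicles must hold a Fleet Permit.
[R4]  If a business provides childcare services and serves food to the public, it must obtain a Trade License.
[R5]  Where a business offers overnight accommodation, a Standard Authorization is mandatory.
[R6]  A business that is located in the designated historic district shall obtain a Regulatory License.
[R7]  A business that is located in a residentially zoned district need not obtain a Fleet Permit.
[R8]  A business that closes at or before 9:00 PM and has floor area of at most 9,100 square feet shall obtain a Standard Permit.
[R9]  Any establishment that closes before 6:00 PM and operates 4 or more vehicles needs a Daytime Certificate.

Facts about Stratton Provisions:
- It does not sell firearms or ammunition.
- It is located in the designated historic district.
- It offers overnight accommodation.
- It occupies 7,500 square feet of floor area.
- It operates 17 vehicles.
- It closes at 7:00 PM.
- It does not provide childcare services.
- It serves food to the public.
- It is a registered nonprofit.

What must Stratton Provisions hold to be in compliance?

[R1] does not sell firearms or ammunition; offers overnight accommodation; floor area 7,500 square feet > 5,300 square feet → Commercial Permit not required.
[R2] is located in the designated historic district; is a registered nonprofit (not: is a sole proprietorship) → Historic District License not required.
[R3] vehicles 17 > 7 → Fleet Permit required.
[R4] does not provide childcare services; serves food to the public → Trade License not required.
[R5] offers overnight accommodation → Standard Authorization required.
[R6] is located in the designated historic district → Regulatory License required.
[R7] is located in the designated historic district (not: is located in a residentially zoned district) → Fleet Permit exemption does not apply.
[R8] closes 7:00 PM, at/before 9:00 PM; floor area 7,500 square feet ≤ 9,100 square feet → Standard Permit required.
[R9] closes 7:00 PM, after 6:00 PM; vehicles 17 ≥ 4 → Daytime Certificate not required.

Fleet Permit, Regulatory License, Standard Authorization, Standard Permit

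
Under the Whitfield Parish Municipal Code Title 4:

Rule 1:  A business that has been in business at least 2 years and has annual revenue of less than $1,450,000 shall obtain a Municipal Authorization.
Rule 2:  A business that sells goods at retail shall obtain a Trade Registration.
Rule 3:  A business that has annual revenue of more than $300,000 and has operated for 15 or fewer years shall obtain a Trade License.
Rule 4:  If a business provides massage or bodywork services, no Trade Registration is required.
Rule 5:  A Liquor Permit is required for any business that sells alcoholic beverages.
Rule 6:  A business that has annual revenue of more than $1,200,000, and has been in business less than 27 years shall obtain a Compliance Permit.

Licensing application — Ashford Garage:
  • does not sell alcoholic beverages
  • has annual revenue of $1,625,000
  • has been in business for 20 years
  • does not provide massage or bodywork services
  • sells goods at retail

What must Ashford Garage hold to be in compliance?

Rule 1: years in business 20 ≥ 2; revenue $1,625,000 ≥ $1,450,000 → Municipal Authorization not required.
Rule 2: sells goods at retail → Trade Registration required.
Rule 3: revenue $1,625,000 > $300,000; years in business 20 > 15 → Trade License not required.
Rule 4: does not provide massage or bodywork services → Trade Registration exemption does not apply.
Rule 5: does not sell alcoholic beverages → Liquor Permit not required.
Rule 6: revenue $1,625,000 > $1,200,000; years in business 20 < 27 → Compliance Permit required.

Compliance Permit, Trade Registration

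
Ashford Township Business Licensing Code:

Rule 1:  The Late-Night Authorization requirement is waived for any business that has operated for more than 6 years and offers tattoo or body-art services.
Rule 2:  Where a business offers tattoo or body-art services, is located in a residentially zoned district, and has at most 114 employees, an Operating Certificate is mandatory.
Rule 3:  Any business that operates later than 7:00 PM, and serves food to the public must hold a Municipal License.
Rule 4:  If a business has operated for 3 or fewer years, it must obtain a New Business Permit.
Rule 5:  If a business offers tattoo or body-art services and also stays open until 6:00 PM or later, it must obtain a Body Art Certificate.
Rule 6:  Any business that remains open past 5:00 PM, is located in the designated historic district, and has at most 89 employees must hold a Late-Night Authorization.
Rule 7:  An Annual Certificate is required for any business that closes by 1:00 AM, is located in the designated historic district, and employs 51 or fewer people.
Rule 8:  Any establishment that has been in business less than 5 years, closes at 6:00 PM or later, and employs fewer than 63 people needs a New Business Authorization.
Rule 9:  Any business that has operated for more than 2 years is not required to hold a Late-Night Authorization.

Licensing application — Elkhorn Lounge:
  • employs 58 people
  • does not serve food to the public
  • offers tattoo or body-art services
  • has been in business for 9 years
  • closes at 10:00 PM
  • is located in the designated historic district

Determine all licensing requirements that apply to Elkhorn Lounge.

Body Art Certificate

Rule 1: years in business 9 > 6; offers tattoo or body-art services → exempt from Late-Night Authorization.
Rule 2: offers tattoo or body-art services; is located in the designated historic district (not: is located in a residentially zoned district); employees 58 ≤ 114 → Operating Certificate not required.
Rule 3: closes 10:00 PM, after 7:00 PM; does not serve food to the public → Municipal License not required.
Rule 4: years in business 9 > 3 → New Business Permit not required.
Rule 5: offers tattoo or body-art services; closes 10:00 PM, after 6:00 PM → Body Art Certificate required.
Rule 6: closes 10:00 PM, after 5:00 PM; is located in the designated historic district; employees 58 ≤ 89 → Late-Night Authorization required.
Rule 7: closes 10:00 PM, at/before 1:00 AM; is located in the designated historic district; employees 58 > 51 → Annual Certificate not required.
Rule 8: years in business 9 ≥ 5; closes 10:00 PM, after 6:00 PM; employees 58 < 63 → New Business Authorization not required.
Rule 9: years in business 9 > 2 → exempt from Late-Night Authorization.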